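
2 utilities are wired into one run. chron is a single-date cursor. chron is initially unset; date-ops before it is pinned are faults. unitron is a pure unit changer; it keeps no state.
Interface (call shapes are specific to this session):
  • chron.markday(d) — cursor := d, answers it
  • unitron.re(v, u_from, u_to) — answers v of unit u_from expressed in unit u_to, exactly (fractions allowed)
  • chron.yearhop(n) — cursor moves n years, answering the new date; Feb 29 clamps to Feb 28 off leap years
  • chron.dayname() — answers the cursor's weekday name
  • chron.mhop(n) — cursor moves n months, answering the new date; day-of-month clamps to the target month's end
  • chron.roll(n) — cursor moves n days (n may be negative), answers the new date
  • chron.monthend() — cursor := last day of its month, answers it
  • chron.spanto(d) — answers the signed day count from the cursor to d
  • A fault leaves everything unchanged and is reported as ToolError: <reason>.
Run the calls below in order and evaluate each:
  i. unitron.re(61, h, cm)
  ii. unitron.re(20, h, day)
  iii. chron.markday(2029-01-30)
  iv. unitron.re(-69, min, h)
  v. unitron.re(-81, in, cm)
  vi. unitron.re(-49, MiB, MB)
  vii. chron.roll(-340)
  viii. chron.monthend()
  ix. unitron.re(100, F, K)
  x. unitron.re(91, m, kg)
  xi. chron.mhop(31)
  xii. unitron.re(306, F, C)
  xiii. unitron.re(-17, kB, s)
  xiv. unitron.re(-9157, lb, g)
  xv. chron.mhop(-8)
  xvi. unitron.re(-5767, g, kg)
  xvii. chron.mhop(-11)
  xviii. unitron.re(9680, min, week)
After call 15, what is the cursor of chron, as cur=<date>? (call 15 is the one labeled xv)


Answer: cur=2030-01-29

Derivation:
// re(v=61, u_from=h, u_to=cm) == ToolError: incompatible units
// re(v=20, u_from=h, u_to=day) == 5/6
// markday(d=2029-01-30) == 2029-01-30
// re(v=-69, u_from=min, u_to=h) == -23/20
// re(v=-81, u_from=in, u_to=cm) == -10287/50
// re(v=-49, u_from=MiB, u_to=MB) == -802816/15625
// roll(n=-340) == 2028-02-25
// monthend() == 2028-02-29
// re(v=100, u_from=F, u_to=K) == 55967/180
// re(v=91, u_from=m, u_to=kg) == ToolError: incompatible units
// mhop(n=31) == 2030-09-29
// re(v=306, u_from=F, u_to=C) == 1370/9
// re(v=-17, u_from=kB, u_to=s) == ToolError: incompatible units
// re(v=-9157, u_from=lb, u_to=g) == -415354533209/100000
// mhop(n=-8) == 2030-01-29
// re(v=-5767, u_from=g, u_to=kg) == -5767/1000
// mhop(n=-11) == 2029-02-28
// re(v=9680, u_from=min, u_to=week) == 121/126


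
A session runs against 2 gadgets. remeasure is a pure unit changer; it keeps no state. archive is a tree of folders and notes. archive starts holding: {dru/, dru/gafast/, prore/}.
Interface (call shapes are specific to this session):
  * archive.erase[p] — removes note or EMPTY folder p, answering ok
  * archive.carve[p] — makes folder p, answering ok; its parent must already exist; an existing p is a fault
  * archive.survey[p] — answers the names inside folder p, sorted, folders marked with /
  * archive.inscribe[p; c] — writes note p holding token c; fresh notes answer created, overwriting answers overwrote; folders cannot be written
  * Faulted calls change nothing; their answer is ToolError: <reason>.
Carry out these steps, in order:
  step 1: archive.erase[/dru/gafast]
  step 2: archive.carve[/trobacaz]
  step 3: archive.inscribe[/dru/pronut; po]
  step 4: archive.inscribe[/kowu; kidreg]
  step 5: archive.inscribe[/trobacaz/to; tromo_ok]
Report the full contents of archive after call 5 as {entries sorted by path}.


% archive.erase p='/dru/gafast'
[out] ok
% archive.carve p='/trobacaz'
[out] ok
% archive.inscribe p='/dru/pronut' c='po'
[out] created
% archive.inscribe p='/kowu' c='kidreg'
[out] created
% archive.inscribe p='/trobacaz/to' c='tromo_ok'
[out] created

Answer: {dru/, dru/pronut=po, kowu=kidreg, prore/, trobacaz/, trobacaz/to=tromo_ok}


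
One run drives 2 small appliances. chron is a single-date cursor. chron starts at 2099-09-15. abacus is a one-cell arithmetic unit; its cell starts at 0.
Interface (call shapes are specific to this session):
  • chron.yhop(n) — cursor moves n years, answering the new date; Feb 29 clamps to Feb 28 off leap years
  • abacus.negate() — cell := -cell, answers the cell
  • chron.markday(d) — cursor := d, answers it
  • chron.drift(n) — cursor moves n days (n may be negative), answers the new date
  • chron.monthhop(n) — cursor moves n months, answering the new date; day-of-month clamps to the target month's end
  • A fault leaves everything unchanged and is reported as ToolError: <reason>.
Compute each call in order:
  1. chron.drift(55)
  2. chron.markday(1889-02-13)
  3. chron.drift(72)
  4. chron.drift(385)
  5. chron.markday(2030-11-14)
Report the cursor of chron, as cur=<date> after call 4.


Answer: cur=1890-05-16

Derivation:
Do: drift[n: 55]
See: 2099-11-09
Do: markday[d: 1889-02-13]
See: 1889-02-13
Do: drift[n: 72]
See: 1889-04-26
Do: drift[n: 385]
See: 1890-05-16
Do: markday[d: 2030-11-14]
See: 2030-11-14


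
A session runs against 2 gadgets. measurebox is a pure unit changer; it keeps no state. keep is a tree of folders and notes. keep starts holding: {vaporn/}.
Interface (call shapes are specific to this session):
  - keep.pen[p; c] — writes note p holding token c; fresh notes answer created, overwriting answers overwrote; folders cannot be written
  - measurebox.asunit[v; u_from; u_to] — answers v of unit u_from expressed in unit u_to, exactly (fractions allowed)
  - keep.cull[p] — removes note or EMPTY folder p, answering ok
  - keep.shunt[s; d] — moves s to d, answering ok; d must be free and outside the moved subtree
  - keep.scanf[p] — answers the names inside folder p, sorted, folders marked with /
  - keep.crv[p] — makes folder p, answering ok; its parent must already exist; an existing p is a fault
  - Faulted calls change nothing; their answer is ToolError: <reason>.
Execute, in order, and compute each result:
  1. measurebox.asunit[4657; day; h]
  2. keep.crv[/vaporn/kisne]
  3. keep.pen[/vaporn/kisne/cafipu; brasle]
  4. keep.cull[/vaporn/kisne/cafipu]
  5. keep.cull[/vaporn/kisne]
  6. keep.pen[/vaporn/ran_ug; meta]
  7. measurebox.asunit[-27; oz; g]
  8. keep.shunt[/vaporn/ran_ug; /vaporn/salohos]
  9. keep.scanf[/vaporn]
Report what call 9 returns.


Answer: [salohos]

Derivation:
! asunit(v='4657', u_from='day', u_to='h') ~> 111768
! crv(p='/vaporn/kisne') ~> ok
! pen(p='/vaporn/kisne/cafipu', c='brasle') ~> created
! cull(p='/vaporn/kisne/cafipu') ~> ok
! cull(p='/vaporn/kisne') ~> ok
! pen(p='/vaporn/ran_ug', c='meta') ~> created
! asunit(v='-27', u_from='oz', u_to='g') ~> -1224699399/1600000
! shunt(s='/vaporn/ran_ug', d='/vaporn/salohos') ~> ok
! scanf(p='/vaporn') ~> [salohos]


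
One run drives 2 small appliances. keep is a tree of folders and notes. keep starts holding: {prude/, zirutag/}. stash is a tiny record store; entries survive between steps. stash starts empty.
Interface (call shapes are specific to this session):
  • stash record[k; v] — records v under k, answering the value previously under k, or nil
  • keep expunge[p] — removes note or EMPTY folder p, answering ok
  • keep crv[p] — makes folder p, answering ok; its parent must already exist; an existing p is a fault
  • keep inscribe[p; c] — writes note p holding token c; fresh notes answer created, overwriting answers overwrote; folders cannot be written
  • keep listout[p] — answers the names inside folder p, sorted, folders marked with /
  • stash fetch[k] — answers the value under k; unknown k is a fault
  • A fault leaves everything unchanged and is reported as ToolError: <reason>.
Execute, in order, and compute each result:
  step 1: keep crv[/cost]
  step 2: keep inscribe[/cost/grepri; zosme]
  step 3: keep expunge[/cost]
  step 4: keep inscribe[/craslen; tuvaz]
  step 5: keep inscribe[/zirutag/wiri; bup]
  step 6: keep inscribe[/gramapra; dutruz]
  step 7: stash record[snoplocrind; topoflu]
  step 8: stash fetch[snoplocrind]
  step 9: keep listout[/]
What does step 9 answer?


-- 1. keep crv(p='/cost') -> ok
-- 2. keep inscribe(p='/cost/grepri', c='zosme') -> created
-- 3. keep expunge(p='/cost') -> ToolError: not empty
-- 4. keep inscribe(p='/craslen', c='tuvaz') -> created
-- 5. keep inscribe(p='/zirutag/wiri', c='bup') -> created
-- 6. keep inscribe(p='/gramapra', c='dutruz') -> created
-- 7. stash record(k='snoplocrind', v='topoflu') -> nil
-- 8. stash fetch(k='snoplocrind') -> topoflu
-- 9. keep listout(p='/') -> [cost/, craslen, gramapra, prude/, zirutag/]

Answer: [cost/, craslen, gramapra, prude/, zirutag/]


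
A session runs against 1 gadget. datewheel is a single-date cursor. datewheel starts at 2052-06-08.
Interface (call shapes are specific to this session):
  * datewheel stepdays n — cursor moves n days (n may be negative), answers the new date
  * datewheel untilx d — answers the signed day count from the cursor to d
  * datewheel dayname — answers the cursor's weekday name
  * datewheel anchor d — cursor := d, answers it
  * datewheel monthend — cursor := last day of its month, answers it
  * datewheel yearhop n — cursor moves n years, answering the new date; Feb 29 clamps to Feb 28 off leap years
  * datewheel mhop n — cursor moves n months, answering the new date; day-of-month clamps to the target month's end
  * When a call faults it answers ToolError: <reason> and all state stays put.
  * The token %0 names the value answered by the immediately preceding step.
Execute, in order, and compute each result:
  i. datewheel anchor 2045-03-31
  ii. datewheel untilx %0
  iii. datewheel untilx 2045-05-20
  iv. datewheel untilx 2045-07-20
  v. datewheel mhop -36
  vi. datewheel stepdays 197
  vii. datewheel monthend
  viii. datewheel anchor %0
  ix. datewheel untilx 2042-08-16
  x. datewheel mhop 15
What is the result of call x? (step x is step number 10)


[in] datewheel anchor 2045-03-31
:: 2045-03-31
[in] datewheel untilx %0
:: 0
[in] datewheel untilx 2045-05-20
:: 50
[in] datewheel untilx 2045-07-20
:: 111
[in] datewheel mhop -36
:: 2042-03-31
[in] datewheel stepdays 197
:: 2042-10-14
[in] datewheel monthend
:: 2042-10-31
[in] datewheel anchor %0
:: 2042-10-31
[in] datewheel untilx 2042-08-16
:: -76
[in] datewheel mhop 15
:: 2044-01-31

Answer: 2044-01-31


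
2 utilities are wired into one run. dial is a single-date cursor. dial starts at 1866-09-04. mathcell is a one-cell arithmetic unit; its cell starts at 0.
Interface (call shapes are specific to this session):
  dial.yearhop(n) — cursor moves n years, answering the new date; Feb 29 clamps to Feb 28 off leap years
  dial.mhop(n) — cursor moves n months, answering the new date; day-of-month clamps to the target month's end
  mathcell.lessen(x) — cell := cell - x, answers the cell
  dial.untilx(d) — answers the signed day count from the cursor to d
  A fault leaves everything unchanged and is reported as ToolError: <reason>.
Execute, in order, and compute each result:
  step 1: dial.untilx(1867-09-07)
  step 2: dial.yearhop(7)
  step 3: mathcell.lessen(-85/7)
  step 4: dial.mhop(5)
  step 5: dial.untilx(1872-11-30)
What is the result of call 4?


Answer: 1874-02-04

Derivation:
[in] dial.untilx d→1867-09-07
[out] 368
[in] dial.yearhop n→7
[out] 1873-09-04
[in] mathcell.lessen x→-85/7
[out] 85/7
[in] dial.mhop n→5
[out] 1874-02-04
[in] dial.untilx d→1872-11-30
[out] -431


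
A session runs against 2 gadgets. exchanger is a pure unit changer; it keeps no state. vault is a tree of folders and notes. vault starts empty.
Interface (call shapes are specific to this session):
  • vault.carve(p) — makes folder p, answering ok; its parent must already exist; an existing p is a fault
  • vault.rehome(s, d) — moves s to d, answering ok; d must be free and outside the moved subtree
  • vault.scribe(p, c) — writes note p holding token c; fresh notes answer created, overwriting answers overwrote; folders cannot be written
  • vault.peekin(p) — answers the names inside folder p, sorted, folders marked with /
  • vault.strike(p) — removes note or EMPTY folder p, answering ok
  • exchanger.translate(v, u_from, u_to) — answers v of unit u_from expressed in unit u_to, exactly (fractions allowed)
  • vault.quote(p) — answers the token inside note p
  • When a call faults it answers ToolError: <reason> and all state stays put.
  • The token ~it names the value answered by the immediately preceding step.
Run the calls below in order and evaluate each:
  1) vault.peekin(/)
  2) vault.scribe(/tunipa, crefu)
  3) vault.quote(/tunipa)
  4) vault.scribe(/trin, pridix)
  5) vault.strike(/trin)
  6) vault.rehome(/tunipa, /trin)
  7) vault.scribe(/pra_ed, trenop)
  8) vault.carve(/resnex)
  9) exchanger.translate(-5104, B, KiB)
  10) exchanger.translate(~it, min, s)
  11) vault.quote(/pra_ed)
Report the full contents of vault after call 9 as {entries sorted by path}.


Answer: {pra_ed=trenop, resnex/, trin=crefu}

Derivation:
;; vault.peekin(p='/') => []
;; vault.scribe(p='/tunipa', c='crefu') => created
;; vault.quote(p='/tunipa') => crefu
;; vault.scribe(p='/trin', c='pridix') => created
;; vault.strike(p='/trin') => ok
;; vault.rehome(s='/tunipa', d='/trin') => ok
;; vault.scribe(p='/pra_ed', c='trenop') => created
;; vault.carve(p='/resnex') => ok
;; exchanger.translate(v='-5104', u_from='B', u_to='KiB') => -319/64
;; exchanger.translate(v='~it', u_from='min', u_to='s') => -4785/16
;; vault.quote(p='/pra_ed') => trenop


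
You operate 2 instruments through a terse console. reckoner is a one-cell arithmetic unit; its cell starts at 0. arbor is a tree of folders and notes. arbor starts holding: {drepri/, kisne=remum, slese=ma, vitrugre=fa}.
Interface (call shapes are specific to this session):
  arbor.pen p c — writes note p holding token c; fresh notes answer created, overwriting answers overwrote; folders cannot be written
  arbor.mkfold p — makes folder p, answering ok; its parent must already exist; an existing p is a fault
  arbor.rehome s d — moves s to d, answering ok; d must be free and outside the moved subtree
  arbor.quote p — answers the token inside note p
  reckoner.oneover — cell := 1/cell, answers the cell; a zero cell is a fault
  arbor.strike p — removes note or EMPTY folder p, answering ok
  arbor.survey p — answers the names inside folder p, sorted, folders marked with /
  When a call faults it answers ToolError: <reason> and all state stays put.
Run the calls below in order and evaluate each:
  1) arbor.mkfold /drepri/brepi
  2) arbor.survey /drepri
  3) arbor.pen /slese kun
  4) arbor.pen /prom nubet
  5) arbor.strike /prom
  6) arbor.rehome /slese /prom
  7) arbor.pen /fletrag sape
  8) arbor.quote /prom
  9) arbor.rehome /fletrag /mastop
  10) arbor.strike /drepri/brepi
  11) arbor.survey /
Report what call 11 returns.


Answer: [drepri/, kisne, mastop, prom, vitrugre]

Derivation:
>> arbor.mkfold(/drepri/brepi)
<< ok
>> arbor.survey(/drepri)
<< [brepi/]
>> arbor.pen(/slese, kun)
<< overwrote
>> arbor.pen(/prom, nubet)
<< created
>> arbor.strike(/prom)
<< ok
>> arbor.rehome(/slese, /prom)
<< ok
>> arbor.pen(/fletrag, sape)
<< created
>> arbor.quote(/prom)
<< kun
>> arbor.rehome(/fletrag, /mastop)
<< ok
>> arbor.strike(/drepri/brepi)
<< ok
>> arbor.survey(/)
<< [drepri/, kisne, mastop, prom, vitrugre]


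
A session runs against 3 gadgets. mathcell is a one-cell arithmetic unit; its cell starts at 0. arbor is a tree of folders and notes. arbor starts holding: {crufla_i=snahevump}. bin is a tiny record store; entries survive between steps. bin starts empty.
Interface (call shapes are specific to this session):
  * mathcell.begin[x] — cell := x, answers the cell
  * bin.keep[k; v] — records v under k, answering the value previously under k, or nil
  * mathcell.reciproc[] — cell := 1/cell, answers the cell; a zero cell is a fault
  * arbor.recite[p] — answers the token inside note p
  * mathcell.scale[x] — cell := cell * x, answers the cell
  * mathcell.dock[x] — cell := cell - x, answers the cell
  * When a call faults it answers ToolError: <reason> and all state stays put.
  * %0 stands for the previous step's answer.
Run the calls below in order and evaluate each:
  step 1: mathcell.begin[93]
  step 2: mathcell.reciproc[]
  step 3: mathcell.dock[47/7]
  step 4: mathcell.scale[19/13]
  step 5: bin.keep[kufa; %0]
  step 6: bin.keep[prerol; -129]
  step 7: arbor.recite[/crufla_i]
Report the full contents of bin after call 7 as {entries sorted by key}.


CALL mathcell.begin[x=93]
RET  93
CALL mathcell.reciproc[]
RET  1/93
CALL mathcell.dock[x=47/7]
RET  -4364/651
CALL mathcell.scale[x=19/13]
RET  -82916/8463
CALL bin.keep[k=kufa; v=%0]
RET  nil
CALL bin.keep[k=prerol; v=-129]
RET  nil
CALL arbor.recite[p=/crufla_i]
RET  snahevump

Answer: {kufa=-82916/8463, prerol=-129}


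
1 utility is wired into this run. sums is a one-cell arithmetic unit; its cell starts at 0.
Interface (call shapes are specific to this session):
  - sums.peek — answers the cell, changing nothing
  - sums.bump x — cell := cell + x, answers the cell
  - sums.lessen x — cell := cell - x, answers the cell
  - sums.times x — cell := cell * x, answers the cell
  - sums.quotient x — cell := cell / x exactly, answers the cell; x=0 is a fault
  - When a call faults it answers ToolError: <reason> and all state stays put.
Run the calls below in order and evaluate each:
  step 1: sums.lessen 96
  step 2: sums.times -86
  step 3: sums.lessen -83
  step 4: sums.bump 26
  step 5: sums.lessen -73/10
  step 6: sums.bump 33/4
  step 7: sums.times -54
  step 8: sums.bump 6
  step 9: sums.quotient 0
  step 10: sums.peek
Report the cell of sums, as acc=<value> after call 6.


Answer: acc=167611/20

Derivation:
# 1. sums.lessen(96) : -96
# 2. sums.times(-86) : 8256
# 3. sums.lessen(-83) : 8339
# 4. sums.bump(26) : 8365
# 5. sums.lessen(-73/10) : 83723/10
# 6. sums.bump(33/4) : 167611/20
# 7. sums.times(-54) : -4525497/10
# 8. sums.bump(6) : -4525437/10
# 9. sums.quotient(0) : ToolError: division by zero
# 10. sums.peek() : -4525437/10


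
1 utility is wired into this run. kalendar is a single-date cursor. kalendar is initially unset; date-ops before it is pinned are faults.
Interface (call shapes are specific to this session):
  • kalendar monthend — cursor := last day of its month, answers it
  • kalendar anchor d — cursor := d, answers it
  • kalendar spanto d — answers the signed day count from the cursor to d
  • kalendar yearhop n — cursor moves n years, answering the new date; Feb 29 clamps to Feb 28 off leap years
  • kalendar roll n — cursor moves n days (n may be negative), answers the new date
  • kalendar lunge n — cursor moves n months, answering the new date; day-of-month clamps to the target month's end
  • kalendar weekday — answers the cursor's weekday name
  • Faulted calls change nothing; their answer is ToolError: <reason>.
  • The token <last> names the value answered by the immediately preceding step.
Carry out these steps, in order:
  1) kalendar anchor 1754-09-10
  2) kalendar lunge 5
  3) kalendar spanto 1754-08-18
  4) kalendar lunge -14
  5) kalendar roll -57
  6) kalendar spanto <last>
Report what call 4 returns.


Answer: 1753-12-10

Derivation:
·→ kalendar anchor(d→1754-09-10)
·← 1754-09-10
·→ kalendar lunge(n→5)
·← 1755-02-10
·→ kalendar spanto(d→1754-08-18)
·← -176
·→ kalendar lunge(n→-14)
·← 1753-12-10
·→ kalendar roll(n→-57)
·← 1753-10-14
·→ kalendar spanto(d→<last>)
·← 0


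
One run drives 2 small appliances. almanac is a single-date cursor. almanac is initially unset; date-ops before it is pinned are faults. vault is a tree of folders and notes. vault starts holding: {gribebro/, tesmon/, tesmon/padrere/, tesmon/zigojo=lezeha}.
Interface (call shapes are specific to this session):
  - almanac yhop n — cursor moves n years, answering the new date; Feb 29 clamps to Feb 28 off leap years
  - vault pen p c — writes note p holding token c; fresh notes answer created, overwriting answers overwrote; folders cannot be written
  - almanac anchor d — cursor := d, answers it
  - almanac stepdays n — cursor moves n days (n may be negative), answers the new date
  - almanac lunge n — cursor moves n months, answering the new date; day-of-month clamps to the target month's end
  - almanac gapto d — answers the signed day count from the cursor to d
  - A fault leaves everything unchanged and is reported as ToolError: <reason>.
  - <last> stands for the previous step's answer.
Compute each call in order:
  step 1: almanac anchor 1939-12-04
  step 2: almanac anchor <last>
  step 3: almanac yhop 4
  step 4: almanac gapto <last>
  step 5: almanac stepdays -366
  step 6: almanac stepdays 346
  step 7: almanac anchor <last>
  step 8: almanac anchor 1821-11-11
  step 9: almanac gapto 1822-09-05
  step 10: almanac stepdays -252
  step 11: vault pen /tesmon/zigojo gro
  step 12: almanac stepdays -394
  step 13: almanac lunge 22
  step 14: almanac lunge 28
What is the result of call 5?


% almanac anchor 1939-12-04
  1939-12-04
% almanac anchor <last>
  1939-12-04
% almanac yhop 4
  1943-12-04
% almanac gapto <last>
  0
% almanac stepdays -366
  1942-12-03
% almanac stepdays 346
  1943-11-14
% almanac anchor <last>
  1943-11-14
% almanac anchor 1821-11-11
  1821-11-11
% almanac gapto 1822-09-05
  298
% almanac stepdays -252
  1821-03-04
% vault pen /tesmon/zigojo gro
  overwrote
% almanac stepdays -394
  1820-02-04
% almanac lunge 22
  1821-12-04
% almanac lunge 28
  1824-04-04

Answer: 1942-12-03


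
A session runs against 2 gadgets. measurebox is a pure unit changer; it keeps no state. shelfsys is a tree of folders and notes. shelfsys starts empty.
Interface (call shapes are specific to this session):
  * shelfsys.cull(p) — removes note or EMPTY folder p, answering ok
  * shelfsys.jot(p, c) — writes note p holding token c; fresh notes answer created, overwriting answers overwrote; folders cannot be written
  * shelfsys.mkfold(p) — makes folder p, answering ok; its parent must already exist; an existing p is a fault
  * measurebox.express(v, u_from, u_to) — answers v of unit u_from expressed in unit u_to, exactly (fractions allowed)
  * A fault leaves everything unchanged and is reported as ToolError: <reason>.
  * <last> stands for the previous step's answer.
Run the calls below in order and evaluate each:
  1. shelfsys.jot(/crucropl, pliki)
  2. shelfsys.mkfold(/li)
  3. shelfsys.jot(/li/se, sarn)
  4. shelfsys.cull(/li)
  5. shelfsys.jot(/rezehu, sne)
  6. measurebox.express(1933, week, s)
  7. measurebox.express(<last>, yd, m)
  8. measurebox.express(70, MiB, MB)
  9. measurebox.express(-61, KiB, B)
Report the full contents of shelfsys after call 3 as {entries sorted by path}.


·→ shelfsys.jot(p: /crucropl, c: pliki)
·← created
·→ shelfsys.mkfold(p: /li)
·← ok
·→ shelfsys.jot(p: /li/se, c: sarn)
·← created
·→ shelfsys.cull(p: /li)
·← ToolError: not empty
·→ shelfsys.jot(p: /rezehu, c: sne)
·← created
·→ measurebox.express(v: 1933, u_from: week, u_to: s)
·← 1169078400
·→ measurebox.express(v: <last>, u_from: yd, u_to: m)
·← 26725132224/25
·→ measurebox.express(v: 70, u_from: MiB, u_to: MB)
·← 229376/3125
·→ measurebox.express(v: -61, u_from: KiB, u_to: B)
·← -62464

Answer: {crucropl=pliki, li/, li/se=sarn}


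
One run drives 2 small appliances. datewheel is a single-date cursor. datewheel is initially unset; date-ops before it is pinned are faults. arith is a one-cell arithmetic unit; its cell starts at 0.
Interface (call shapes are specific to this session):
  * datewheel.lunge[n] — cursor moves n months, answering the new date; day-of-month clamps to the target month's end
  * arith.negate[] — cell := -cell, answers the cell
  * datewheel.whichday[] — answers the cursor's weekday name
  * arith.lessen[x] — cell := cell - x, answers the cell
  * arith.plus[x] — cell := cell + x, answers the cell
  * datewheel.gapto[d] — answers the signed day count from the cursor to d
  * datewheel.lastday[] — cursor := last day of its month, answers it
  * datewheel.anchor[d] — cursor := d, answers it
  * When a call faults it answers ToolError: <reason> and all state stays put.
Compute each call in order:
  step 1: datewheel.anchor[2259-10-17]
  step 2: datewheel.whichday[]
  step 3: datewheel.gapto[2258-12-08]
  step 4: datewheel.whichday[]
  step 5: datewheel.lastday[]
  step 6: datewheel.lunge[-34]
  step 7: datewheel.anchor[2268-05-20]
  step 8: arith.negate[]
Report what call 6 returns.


Answer: 2256-12-31

Derivation:
-> anchor(d→2259-10-17)
<- 2259-10-17
-> whichday()
<- Monday
-> gapto(d→2258-12-08)
<- -313
-> whichday()
<- Monday
-> lastday()
<- 2259-10-31
-> lunge(n→-34)
<- 2256-12-31
-> anchor(d→2268-05-20)
<- 2268-05-20
-> negate()
<- 0


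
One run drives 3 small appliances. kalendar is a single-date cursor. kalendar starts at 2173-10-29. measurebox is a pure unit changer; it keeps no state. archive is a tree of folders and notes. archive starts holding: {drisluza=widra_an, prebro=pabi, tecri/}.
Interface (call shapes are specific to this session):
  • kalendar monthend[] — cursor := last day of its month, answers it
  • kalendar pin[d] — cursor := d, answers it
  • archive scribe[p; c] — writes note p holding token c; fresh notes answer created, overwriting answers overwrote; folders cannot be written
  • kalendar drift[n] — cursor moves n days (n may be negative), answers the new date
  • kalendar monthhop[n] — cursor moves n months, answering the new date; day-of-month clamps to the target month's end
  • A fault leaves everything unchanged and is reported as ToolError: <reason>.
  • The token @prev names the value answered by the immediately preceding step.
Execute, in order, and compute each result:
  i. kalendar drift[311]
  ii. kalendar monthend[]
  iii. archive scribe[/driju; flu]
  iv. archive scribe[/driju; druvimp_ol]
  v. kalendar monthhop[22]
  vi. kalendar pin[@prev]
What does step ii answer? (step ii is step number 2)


Answer: 2174-09-30

Derivation:
→ kalendar drift(n=311)
← 2174-09-05
→ kalendar monthend()
← 2174-09-30
→ archive scribe(p=/driju, c=flu)
← created
→ archive scribe(p=/driju, c=druvimp_ol)
← overwrote
→ kalendar monthhop(n=22)
← 2176-07-30
→ kalendar pin(d=@prev)
← 2176-07-30


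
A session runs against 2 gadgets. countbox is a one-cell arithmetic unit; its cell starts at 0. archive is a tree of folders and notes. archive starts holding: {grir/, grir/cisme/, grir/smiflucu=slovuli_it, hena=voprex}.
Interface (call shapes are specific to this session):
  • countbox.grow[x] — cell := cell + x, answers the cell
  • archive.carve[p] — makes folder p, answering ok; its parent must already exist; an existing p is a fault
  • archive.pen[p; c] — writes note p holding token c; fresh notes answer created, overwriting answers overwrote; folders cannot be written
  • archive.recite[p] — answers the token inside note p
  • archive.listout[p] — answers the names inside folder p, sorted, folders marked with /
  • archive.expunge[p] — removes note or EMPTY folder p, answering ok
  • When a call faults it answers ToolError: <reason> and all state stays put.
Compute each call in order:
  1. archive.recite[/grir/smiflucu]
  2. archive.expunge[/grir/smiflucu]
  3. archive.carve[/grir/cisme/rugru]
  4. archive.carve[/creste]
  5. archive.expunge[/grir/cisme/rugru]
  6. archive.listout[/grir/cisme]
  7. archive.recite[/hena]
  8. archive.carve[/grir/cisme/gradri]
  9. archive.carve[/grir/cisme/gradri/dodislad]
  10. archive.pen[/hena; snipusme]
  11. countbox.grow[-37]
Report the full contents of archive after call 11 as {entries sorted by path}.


-> archive.recite(/grir/smiflucu)
<- slovuli_it
-> archive.expunge(/grir/smiflucu)
<- ok
-> archive.carve(/grir/cisme/rugru)
<- ok
-> archive.carve(/creste)
<- ok
-> archive.expunge(/grir/cisme/rugru)
<- ok
-> archive.listout(/grir/cisme)
<- []
-> archive.recite(/hena)
<- voprex
-> archive.carve(/grir/cisme/gradri)
<- ok
-> archive.carve(/grir/cisme/gradri/dodislad)
<- ok
-> archive.pen(/hena, snipusme)
<- overwrote
-> countbox.grow(-37)
<- -37

Answer: {creste/, grir/, grir/cisme/, grir/cisme/gradri/, grir/cisme/gradri/dodislad/, hena=snipusme}


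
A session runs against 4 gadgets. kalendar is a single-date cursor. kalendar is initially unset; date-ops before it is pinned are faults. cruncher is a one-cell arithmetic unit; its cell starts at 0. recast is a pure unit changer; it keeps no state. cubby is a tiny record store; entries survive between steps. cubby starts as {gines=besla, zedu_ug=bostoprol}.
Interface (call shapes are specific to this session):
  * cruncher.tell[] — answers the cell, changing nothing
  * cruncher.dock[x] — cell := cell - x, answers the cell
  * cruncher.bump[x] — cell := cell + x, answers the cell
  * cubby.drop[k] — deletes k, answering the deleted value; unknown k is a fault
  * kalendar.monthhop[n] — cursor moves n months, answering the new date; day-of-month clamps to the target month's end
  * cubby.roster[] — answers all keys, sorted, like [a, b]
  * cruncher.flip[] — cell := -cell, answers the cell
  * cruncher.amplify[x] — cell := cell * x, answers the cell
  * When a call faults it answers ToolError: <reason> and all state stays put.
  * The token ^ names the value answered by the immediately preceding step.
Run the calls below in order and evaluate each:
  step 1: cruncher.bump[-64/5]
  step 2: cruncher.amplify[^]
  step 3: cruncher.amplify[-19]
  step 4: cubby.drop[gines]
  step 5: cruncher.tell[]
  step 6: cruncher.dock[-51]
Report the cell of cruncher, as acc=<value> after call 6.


Answer: acc=-76549/25

Derivation:
Do: cruncher.bump[x='-64/5']
See: -64/5
Do: cruncher.amplify[x='^']
See: 4096/25
Do: cruncher.amplify[x='-19']
See: -77824/25
Do: cubby.drop[k='gines']
See: besla
Do: cruncher.tell[]
See: -77824/25
Do: cruncher.dock[x='-51']
See: -76549/25


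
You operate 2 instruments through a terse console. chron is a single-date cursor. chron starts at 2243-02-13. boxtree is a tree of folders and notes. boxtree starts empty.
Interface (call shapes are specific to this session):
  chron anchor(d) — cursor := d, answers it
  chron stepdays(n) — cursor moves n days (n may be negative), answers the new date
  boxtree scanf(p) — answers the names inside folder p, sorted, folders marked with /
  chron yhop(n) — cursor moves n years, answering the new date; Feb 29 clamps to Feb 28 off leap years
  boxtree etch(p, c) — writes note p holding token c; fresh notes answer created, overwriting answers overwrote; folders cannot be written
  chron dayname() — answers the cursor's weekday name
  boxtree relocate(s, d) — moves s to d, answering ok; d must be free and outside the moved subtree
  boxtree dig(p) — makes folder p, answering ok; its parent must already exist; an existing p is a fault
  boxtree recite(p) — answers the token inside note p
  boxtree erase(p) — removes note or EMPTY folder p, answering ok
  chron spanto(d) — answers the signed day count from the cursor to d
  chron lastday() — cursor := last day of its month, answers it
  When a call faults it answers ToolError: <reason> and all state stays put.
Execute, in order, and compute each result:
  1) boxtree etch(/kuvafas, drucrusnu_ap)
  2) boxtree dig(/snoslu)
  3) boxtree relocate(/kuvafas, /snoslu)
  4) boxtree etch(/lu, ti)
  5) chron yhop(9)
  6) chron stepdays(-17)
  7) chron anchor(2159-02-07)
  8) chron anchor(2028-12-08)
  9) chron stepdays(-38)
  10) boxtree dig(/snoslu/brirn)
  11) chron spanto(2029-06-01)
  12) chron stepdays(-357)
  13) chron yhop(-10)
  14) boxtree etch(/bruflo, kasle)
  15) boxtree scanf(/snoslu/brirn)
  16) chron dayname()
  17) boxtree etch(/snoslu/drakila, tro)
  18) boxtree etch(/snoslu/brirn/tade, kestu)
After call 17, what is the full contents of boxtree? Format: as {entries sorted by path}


Do: boxtree etch[p=/kuvafas; c=drucrusnu_ap]
See: created
Do: boxtree dig[p=/snoslu]
See: ok
Do: boxtree relocate[s=/kuvafas; d=/snoslu]
See: ToolError: exists
Do: boxtree etch[p=/lu; c=ti]
See: created
Do: chron yhop[n=9]
See: 2252-02-13
Do: chron stepdays[n=-17]
See: 2252-01-27
Do: chron anchor[d=2159-02-07]
See: 2159-02-07
Do: chron anchor[d=2028-12-08]
See: 2028-12-08
Do: chron stepdays[n=-38]
See: 2028-10-31
Do: boxtree dig[p=/snoslu/brirn]
See: ok
Do: chron spanto[d=2029-06-01]
See: 213
Do: chron stepdays[n=-357]
See: 2027-11-09
Do: chron yhop[n=-10]
See: 2017-11-09
Do: boxtree etch[p=/bruflo; c=kasle]
See: created
Do: boxtree scanf[p=/snoslu/brirn]
See: []
Do: chron dayname[]
See: Thursday
Do: boxtree etch[p=/snoslu/drakila; c=tro]
See: created
Do: boxtree etch[p=/snoslu/brirn/tade; c=kestu]
See: created

Answer: {bruflo=kasle, kuvafas=drucrusnu_ap, lu=ti, snoslu/, snoslu/brirn/, snoslu/drakila=tro}


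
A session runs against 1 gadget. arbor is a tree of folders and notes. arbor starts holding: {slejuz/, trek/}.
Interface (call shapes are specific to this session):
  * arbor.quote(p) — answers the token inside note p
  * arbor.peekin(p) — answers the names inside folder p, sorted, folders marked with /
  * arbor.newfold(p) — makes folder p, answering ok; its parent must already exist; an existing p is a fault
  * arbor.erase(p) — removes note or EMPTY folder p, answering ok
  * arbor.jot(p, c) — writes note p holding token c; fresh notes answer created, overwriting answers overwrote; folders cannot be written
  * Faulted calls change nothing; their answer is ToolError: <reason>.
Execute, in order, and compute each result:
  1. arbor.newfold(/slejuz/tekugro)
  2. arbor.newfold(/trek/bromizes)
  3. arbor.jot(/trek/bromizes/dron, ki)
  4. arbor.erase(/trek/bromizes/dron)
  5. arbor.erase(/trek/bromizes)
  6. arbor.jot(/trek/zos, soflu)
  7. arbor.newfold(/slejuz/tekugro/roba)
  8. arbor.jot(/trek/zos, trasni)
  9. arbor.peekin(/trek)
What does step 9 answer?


Answer: [zos]

Derivation:
$ arbor.newfold p→/slejuz/tekugro
  ok
$ arbor.newfold p→/trek/bromizes
  ok
$ arbor.jot p→/trek/bromizes/dron c→ki
  created
$ arbor.erase p→/trek/bromizes/dron
  ok
$ arbor.erase p→/trek/bromizes
  ok
$ arbor.jot p→/trek/zos c→soflu
  created
$ arbor.newfold p→/slejuz/tekugro/roba
  ok
$ arbor.jot p→/trek/zos c→trasni
  overwrote
$ arbor.peekin p→/trek
  [zos]


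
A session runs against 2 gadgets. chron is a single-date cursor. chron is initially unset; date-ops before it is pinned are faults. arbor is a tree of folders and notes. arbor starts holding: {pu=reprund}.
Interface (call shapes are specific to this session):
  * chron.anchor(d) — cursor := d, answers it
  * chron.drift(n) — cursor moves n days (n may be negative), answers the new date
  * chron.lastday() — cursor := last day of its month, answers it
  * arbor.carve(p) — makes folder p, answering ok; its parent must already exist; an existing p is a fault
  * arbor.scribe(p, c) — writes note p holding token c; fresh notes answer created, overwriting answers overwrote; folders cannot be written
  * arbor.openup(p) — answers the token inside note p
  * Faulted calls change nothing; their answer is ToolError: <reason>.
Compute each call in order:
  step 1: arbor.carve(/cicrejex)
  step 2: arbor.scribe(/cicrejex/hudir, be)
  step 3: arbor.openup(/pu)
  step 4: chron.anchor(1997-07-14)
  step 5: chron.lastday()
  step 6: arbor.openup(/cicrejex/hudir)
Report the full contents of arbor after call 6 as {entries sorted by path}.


% arbor.carve p=/cicrejex
:: ok
% arbor.scribe p=/cicrejex/hudir c=be
:: created
% arbor.openup p=/pu
:: reprund
% chron.anchor d=1997-07-14
:: 1997-07-14
% chron.lastday
:: 1997-07-31
% arbor.openup p=/cicrejex/hudir
:: be

Answer: {cicrejex/, cicrejex/hudir=be, pu=reprund}


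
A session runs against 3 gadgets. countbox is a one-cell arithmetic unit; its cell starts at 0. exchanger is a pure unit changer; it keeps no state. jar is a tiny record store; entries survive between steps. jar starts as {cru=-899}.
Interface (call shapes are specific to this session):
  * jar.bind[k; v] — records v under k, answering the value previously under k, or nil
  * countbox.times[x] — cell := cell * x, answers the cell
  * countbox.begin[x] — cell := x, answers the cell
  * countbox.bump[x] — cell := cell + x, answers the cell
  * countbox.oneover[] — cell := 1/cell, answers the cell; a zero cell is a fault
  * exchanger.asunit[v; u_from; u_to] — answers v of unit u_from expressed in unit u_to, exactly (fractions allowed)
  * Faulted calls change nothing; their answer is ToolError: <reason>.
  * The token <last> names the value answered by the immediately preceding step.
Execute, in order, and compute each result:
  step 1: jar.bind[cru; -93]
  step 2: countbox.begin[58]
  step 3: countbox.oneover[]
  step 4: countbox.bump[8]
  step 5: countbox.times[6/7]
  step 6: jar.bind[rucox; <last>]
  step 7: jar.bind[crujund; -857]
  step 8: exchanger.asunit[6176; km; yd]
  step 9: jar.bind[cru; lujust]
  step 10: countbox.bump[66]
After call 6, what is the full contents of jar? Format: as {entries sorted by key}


Answer: {cru=-93, rucox=1395/203}

Derivation:
Do: bind[k=cru; v=-93]
See: -899
Do: begin[x=58]
See: 58
Do: oneover[]
See: 1/58
Do: bump[x=8]
See: 465/58
Do: times[x=6/7]
See: 1395/203
Do: bind[k=rucox; v=<last>]
See: nil
Do: bind[k=crujund; v=-857]
See: nil
Do: asunit[v=6176; u_from=km; u_to=yd]
See: 7720000000/1143
Do: bind[k=cru; v=lujust]
See: -93
Do: bump[x=66]
See: 14793/203


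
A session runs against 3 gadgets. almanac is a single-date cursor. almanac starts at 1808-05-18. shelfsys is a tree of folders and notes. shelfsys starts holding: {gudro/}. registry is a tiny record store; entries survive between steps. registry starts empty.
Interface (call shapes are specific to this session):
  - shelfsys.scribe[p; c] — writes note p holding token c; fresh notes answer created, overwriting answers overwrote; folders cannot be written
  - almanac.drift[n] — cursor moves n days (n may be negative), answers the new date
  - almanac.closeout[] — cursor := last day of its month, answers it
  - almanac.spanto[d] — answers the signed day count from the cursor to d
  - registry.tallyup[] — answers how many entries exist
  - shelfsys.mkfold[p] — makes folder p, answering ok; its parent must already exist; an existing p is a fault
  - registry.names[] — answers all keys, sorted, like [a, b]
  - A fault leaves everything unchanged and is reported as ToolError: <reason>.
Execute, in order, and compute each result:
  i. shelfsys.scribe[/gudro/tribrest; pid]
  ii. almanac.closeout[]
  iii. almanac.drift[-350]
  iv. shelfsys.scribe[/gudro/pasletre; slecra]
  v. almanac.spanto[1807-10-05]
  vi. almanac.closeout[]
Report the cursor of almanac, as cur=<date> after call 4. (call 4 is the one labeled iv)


Answer: cur=1807-06-16

Derivation:
! shelfsys.scribe(p→/gudro/tribrest, c→pid) ~> created
! almanac.closeout() ~> 1808-05-31
! almanac.drift(n→-350) ~> 1807-06-16
! shelfsys.scribe(p→/gudro/pasletre, c→slecra) ~> created
! almanac.spanto(d→1807-10-05) ~> 111
! almanac.closeout() ~> 1807-06-30


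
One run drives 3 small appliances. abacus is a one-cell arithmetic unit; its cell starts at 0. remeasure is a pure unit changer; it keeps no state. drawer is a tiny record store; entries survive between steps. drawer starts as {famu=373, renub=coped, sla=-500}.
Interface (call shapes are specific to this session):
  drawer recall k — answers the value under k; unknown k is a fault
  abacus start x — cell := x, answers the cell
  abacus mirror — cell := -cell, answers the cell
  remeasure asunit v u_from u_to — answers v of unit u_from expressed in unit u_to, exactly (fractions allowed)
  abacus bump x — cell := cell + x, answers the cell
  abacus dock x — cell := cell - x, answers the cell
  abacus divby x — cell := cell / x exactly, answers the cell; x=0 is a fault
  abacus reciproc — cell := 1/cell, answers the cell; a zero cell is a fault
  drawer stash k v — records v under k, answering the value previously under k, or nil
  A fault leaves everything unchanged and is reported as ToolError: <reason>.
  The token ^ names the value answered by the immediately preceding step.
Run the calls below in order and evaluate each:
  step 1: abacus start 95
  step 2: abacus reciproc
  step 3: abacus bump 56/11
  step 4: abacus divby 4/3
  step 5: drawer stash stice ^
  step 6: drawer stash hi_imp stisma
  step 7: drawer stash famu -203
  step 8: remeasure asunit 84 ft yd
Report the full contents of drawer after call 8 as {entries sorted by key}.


% 1. abacus start(95) == 95
% 2. abacus reciproc() == 1/95
% 3. abacus bump(56/11) == 5331/1045
% 4. abacus divby(4/3) == 15993/4180
% 5. drawer stash(stice, ^) == nil
% 6. drawer stash(hi_imp, stisma) == nil
% 7. drawer stash(famu, -203) == 373
% 8. remeasure asunit(84, ft, yd) == 28

Answer: {famu=-203, hi_imp=stisma, renub=coped, sla=-500, stice=15993/4180}
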